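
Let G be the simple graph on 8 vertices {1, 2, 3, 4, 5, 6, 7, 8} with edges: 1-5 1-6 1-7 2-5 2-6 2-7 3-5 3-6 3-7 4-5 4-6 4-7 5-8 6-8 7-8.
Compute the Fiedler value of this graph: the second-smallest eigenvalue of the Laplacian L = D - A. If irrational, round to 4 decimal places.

Reading degrees in the order [1, 2, 3, 4, 5, 6, 7, 8] gives [3, 3, 3, 3, 5, 5, 5, 3]; set D = diag(3, 3, 3, 3, 5, 5, 5, 3) and form L = D - A. Computing the eigenvalues of L and sorting gives [0, 3, 3, 3, 3, 5, 5, 8]. The Fiedler value lambda_2 = 3 is strictly positive, so the graph is connected. The largest eigenvalue, 8, is at most the vertex count 8. By the matrix-tree theorem the graph has (1/8) * product of the nonzero eigenvalues = 2025 spanning trees.

3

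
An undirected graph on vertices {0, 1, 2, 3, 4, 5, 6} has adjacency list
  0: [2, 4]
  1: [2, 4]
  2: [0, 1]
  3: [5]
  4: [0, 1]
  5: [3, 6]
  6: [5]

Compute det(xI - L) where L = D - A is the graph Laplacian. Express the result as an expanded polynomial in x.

With the vertex order [0, 1, 2, 3, 4, 5, 6], the degrees are [2, 2, 2, 1, 2, 2, 1], giving D = diag(2, 2, 2, 1, 2, 2, 1) and L = D - A. The eigenvalues of L are [0, 0, 1, 2, 2, 3, 4]; the characteristic polynomial is the product of (x - lambda_i), which multiplies out to x^7 - 12x^6 + 55x^5 - 120x^4 + 124x^3 - 48x^2. The constant term is 0 because L is singular (the all-ones vector lies in its kernel). There are 2 zeros in the spectrum, matching the 2 components.

x^7 - 12x^6 + 55x^5 - 120x^4 + 124x^3 - 48x^2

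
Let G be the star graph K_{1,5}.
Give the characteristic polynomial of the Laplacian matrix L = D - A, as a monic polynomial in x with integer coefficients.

x^6 - 10x^5 + 30x^4 - 40x^3 + 25x^2 - 6x

The graph has 6 vertices and degree multiset [5, 1, 1, 1, 1, 1]; D is the diagonal matrix of degrees and L = D - A. The eigenvalues of L are [0, 1, 1, 1, 1, 6]; the characteristic polynomial is the product of (x - lambda_i), which multiplies out to x^6 - 10x^5 + 30x^4 - 40x^3 + 25x^2 - 6x. The constant term is 0 because L is singular (the all-ones vector lies in its kernel). By the matrix-tree theorem the graph has (1/6) * product of the nonzero eigenvalues = 1 spanning tree.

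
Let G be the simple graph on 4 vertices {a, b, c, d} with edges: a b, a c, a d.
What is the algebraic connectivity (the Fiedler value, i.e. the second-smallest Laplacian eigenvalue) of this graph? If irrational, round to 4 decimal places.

Reading degrees in the order [a, b, c, d] gives [3, 1, 1, 1]; set D = diag(3, 1, 1, 1) and form L = D - A. The sorted Laplacian eigenvalues are [0, 1, 1, 4]; the algebraic connectivity is the second entry, 1. The largest eigenvalue, 4, is at most the vertex count 4. There is one zero in the spectrum, matching the 1 component.

1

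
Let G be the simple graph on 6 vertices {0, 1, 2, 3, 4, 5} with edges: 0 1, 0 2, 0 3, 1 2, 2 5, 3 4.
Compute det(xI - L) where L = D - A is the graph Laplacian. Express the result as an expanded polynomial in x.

Reading degrees in the order [0, 1, 2, 3, 4, 5] gives [3, 2, 3, 2, 1, 1]; set D = diag(3, 2, 3, 2, 1, 1) and form L = D - A. Computing det(xI - L) by cofactor expansion (or equivalently via sum-over-permutations) gives x^6 - 12x^5 + 52x^4 - 98x^3 + 76x^2 - 18x. The coefficient of x^5 equals -trace(L) = -12, matching the sum of degrees. By the matrix-tree theorem the graph has (1/6) * product of the nonzero eigenvalues = 3 spanning trees.

x^6 - 12x^5 + 52x^4 - 98x^3 + 76x^2 - 18x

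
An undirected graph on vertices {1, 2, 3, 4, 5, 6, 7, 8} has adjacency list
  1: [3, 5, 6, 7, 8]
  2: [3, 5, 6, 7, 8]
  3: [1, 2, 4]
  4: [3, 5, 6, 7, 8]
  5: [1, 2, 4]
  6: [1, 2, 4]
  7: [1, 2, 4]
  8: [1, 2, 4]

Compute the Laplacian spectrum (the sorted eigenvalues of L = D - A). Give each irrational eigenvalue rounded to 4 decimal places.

With the vertex order [1, 2, 3, 4, 5, 6, 7, 8], the degrees are [5, 5, 3, 5, 3, 3, 3, 3], giving D = diag(5, 5, 3, 5, 3, 3, 3, 3) and L = D - A. Diagonalising L (or applying a numerical eigensolver to the 8x8 matrix) gives the spectrum above. The single zero eigenvalue shows the graph is connected. The eigenvalues sum to 30, which equals trace(L) = 2|E|.

[0, 3, 3, 3, 3, 5, 5, 8]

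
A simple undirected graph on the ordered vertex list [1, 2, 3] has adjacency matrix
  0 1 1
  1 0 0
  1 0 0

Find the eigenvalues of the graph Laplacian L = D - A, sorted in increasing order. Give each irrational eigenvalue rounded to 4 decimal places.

[0, 1, 3]

Each diagonal entry of L is the vertex degree and each off-diagonal entry is -1 where an edge is present, 0 otherwise; in the order [1, 2, 3] the diagonal is [2, 1, 1]. Diagonalising L (or applying a numerical eigensolver to the 3x3 matrix) gives the spectrum above. The eigenvalues sum to 4, which equals trace(L) = 2|E|.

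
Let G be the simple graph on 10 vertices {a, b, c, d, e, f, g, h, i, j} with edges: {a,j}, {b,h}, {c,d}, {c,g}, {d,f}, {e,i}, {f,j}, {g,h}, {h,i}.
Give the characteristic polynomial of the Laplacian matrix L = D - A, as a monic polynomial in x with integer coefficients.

x^10 - 18x^9 + 135x^8 - 548x^7 + 1309x^6 - 1874x^5 + 1569x^4 - 716x^3 + 153x^2 - 10x

With the vertex order [a, b, c, d, e, f, g, h, i, j], the degrees are [1, 1, 2, 2, 1, 2, 2, 3, 2, 2], giving D = diag(1, 1, 2, 2, 1, 2, 2, 3, 2, 2) and L = D - A. L has integer entries, so p(x) = det(xI - L) has integer coefficients. Expanding the determinant yields x^10 - 18x^9 + 135x^8 - 548x^7 + 1309x^6 - 1874x^5 + 1569x^4 - 716x^3 + 153x^2 - 10x. The constant term is 0 because L is singular (the all-ones vector lies in its kernel). The eigenvalues sum to 18, which equals trace(L) = 2|E|.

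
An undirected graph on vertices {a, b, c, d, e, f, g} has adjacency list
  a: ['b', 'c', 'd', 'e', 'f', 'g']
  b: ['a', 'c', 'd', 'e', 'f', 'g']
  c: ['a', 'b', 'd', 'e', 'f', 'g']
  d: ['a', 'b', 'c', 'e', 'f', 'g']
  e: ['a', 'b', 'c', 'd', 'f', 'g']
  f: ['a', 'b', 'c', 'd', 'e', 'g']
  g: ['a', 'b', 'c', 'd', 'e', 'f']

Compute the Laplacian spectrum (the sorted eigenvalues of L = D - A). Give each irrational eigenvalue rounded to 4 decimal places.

Reading degrees in the order [a, b, c, d, e, f, g] gives [6, 6, 6, 6, 6, 6, 6]; set D = diag(6, 6, 6, 6, 6, 6, 6) and form L = D - A. L is symmetric positive semidefinite, so every eigenvalue is real and nonnegative. The largest eigenvalue, 7, is at most the vertex count 7.

[0, 7, 7, 7, 7, 7, 7]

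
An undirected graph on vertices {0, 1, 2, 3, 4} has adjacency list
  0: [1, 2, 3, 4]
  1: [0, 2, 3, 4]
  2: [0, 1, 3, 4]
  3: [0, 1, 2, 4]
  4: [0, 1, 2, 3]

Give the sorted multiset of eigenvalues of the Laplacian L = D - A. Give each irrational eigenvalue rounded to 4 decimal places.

[0, 5, 5, 5, 5]

Each diagonal entry of L is the vertex degree and each off-diagonal entry is -1 where an edge is present, 0 otherwise; in the order [0, 1, 2, 3, 4] the diagonal is [4, 4, 4, 4, 4]. Diagonalising L (or applying a numerical eigensolver to the 5x5 matrix) gives the spectrum above. The single zero eigenvalue shows the graph is connected. By the matrix-tree theorem the graph has (1/5) * product of the nonzero eigenvalues = 125 spanning trees.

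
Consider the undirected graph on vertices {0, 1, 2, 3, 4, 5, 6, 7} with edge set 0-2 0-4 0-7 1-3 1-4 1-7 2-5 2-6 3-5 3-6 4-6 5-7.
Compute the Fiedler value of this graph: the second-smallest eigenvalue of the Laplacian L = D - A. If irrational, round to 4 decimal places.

2

Reading degrees in the order [0, 1, 2, 3, 4, 5, 6, 7] gives [3, 3, 3, 3, 3, 3, 3, 3]; set D = diag(3, 3, 3, 3, 3, 3, 3, 3) and form L = D - A. The smallest Laplacian eigenvalue is always 0. The next one, lambda_2 = 2, measures how hard the graph is to disconnect: larger values mean better connectivity. By the matrix-tree theorem the graph has (1/8) * product of the nonzero eigenvalues = 384 spanning trees.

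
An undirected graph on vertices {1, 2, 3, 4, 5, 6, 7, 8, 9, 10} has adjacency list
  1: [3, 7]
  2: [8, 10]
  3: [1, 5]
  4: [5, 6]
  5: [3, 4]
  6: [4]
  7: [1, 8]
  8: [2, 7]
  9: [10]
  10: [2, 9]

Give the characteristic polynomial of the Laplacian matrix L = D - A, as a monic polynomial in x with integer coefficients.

x^10 - 18x^9 + 136x^8 - 560x^7 + 1365x^6 - 2002x^5 + 1716x^4 - 792x^3 + 165x^2 - 10x

With the vertex order [1, 2, 3, 4, 5, 6, 7, 8, 9, 10], the degrees are [2, 2, 2, 2, 2, 1, 2, 2, 1, 2], giving D = diag(2, 2, 2, 2, 2, 1, 2, 2, 1, 2) and L = D - A. L has integer entries, so p(x) = det(xI - L) has integer coefficients. Expanding the determinant yields x^10 - 18x^9 + 136x^8 - 560x^7 + 1365x^6 - 2002x^5 + 1716x^4 - 792x^3 + 165x^2 - 10x. The constant term is 0 because L is singular (the all-ones vector lies in its kernel). There is one zero in the spectrum, matching the 1 component. The largest eigenvalue, 3.9021, is at most the vertex count 10.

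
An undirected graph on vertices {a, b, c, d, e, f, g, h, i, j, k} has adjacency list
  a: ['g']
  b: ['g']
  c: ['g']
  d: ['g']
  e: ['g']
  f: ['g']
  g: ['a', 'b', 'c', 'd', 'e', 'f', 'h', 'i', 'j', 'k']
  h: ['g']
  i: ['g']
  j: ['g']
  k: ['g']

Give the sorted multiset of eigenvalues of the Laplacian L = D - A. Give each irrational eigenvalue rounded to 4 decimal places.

Reading degrees in the order [a, b, c, d, e, f, g, h, i, j, k] gives [1, 1, 1, 1, 1, 1, 10, 1, 1, 1, 1]; set D = diag(1, 1, 1, 1, 1, 1, 10, 1, 1, 1, 1) and form L = D - A. L is symmetric positive semidefinite, so every eigenvalue is real and nonnegative. The single zero eigenvalue shows the graph is connected. The eigenvalues sum to 20, which equals trace(L) = 2|E|.

[0, 1, 1, 1, 1, 1, 1, 1, 1, 1, 11]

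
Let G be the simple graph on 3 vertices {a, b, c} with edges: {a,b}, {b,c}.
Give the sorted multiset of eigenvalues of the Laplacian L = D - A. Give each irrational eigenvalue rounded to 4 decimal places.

[0, 1, 3]

With the vertex order [a, b, c], the degrees are [1, 2, 1], giving D = diag(1, 2, 1) and L = D - A. Diagonalising L (or applying a numerical eigensolver to the 3x3 matrix) gives the spectrum above. The single zero eigenvalue shows the graph is connected. The eigenvalues sum to 4, which equals trace(L) = 2|E|.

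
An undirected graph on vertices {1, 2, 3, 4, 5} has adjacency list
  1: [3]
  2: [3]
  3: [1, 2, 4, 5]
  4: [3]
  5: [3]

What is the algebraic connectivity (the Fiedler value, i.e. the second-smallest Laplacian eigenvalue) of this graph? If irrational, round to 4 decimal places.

1

Reading degrees in the order [1, 2, 3, 4, 5] gives [1, 1, 4, 1, 1]; set D = diag(1, 1, 4, 1, 1) and form L = D - A. The sorted Laplacian eigenvalues are [0, 1, 1, 1, 5]; the algebraic connectivity is the second entry, 1. By the matrix-tree theorem the graph has (1/5) * product of the nonzero eigenvalues = 1 spanning tree.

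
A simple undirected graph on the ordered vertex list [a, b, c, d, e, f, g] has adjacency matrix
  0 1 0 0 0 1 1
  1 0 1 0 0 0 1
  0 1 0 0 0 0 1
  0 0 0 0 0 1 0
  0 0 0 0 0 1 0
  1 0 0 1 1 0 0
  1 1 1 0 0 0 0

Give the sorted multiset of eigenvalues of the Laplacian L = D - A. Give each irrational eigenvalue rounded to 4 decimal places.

Reading degrees in the order [a, b, c, d, e, f, g] gives [3, 3, 2, 1, 1, 3, 3]; set D = diag(3, 3, 2, 1, 1, 3, 3) and form L = D - A. The multiplicity of 0 as a Laplacian eigenvalue equals the number of connected components. The single zero eigenvalue shows the graph is connected. By the matrix-tree theorem the graph has (1/7) * product of the nonzero eigenvalues = 8 spanning trees. There is one zero in the spectrum, matching the 1 component.

[0, 0.3588, 1, 2.2763, 3.5892, 4, 4.7757]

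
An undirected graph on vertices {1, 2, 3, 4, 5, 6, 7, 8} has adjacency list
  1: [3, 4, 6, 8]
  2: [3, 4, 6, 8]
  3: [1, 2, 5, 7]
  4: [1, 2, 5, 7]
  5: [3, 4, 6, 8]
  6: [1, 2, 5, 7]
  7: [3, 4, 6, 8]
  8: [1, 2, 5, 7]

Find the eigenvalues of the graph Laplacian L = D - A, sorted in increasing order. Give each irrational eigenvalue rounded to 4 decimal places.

Each diagonal entry of L is the vertex degree and each off-diagonal entry is -1 where an edge is present, 0 otherwise; in the order [1, 2, 3, 4, 5, 6, 7, 8] the diagonal is [4, 4, 4, 4, 4, 4, 4, 4]. L is symmetric positive semidefinite, so every eigenvalue is real and nonnegative.

[0, 4, 4, 4, 4, 4, 4, 8]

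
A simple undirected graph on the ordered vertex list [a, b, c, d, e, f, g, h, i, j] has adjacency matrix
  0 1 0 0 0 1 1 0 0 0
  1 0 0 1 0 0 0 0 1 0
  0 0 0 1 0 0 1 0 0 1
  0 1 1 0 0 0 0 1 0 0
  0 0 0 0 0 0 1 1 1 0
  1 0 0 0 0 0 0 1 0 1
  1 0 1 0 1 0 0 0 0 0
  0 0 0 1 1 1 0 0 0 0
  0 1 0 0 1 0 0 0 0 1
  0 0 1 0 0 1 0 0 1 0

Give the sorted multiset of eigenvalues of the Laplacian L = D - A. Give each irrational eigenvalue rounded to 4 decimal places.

[0, 2, 2, 2, 2, 2, 5, 5, 5, 5]

Reading degrees in the order [a, b, c, d, e, f, g, h, i, j] gives [3, 3, 3, 3, 3, 3, 3, 3, 3, 3]; set D = diag(3, 3, 3, 3, 3, 3, 3, 3, 3, 3) and form L = D - A. Diagonalising L (or applying a numerical eigensolver to the 10x10 matrix) gives the spectrum above.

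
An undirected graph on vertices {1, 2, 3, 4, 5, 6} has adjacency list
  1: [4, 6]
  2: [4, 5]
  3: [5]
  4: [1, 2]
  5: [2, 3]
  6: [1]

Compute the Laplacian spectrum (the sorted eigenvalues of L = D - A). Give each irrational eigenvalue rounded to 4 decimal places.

With the vertex order [1, 2, 3, 4, 5, 6], the degrees are [2, 2, 1, 2, 2, 1], giving D = diag(2, 2, 1, 2, 2, 1) and L = D - A. Diagonalising L (or applying a numerical eigensolver to the 6x6 matrix) gives the spectrum above. The eigenvalues sum to 10, which equals trace(L) = 2|E|.

[0, 0.2679, 1, 2, 3, 3.7321]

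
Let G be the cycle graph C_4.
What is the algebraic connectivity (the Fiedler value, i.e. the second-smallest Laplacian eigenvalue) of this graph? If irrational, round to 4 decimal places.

The graph has 4 vertices and degree multiset [2, 2, 2, 2]; D is the diagonal matrix of degrees and L = D - A. The smallest Laplacian eigenvalue is always 0. The next one, lambda_2 = 2, measures how hard the graph is to disconnect: larger values mean better connectivity. By the matrix-tree theorem the graph has (1/4) * product of the nonzero eigenvalues = 4 spanning trees.

2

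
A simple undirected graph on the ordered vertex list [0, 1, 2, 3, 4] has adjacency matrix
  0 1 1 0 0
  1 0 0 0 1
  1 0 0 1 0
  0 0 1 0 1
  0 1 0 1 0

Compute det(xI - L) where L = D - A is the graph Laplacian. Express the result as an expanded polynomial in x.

Each diagonal entry of L is the vertex degree and each off-diagonal entry is -1 where an edge is present, 0 otherwise; in the order [0, 1, 2, 3, 4] the diagonal is [2, 2, 2, 2, 2]. L has integer entries, so p(x) = det(xI - L) has integer coefficients. Expanding the determinant yields x^5 - 10x^4 + 35x^3 - 50x^2 + 25x. Since p(0) = det(-L) = 0, x divides p(x).

x^5 - 10x^4 + 35x^3 - 50x^2 + 25x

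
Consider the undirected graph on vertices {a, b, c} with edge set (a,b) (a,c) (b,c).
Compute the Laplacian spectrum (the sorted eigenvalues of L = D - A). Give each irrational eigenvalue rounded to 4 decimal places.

[0, 3, 3]

With the vertex order [a, b, c], the degrees are [2, 2, 2], giving D = diag(2, 2, 2) and L = D - A. L is symmetric positive semidefinite, so every eigenvalue is real and nonnegative. The single zero eigenvalue shows the graph is connected. The largest eigenvalue, 3, is at most the vertex count 3.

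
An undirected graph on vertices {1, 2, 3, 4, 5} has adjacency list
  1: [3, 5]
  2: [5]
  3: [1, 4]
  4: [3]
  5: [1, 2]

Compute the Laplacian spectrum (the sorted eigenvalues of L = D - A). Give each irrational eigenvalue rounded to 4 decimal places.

[0, 0.3820, 1.3820, 2.6180, 3.6180]

Each diagonal entry of L is the vertex degree and each off-diagonal entry is -1 where an edge is present, 0 otherwise; in the order [1, 2, 3, 4, 5] the diagonal is [2, 1, 2, 1, 2]. The multiplicity of 0 as a Laplacian eigenvalue equals the number of connected components. The single zero eigenvalue shows the graph is connected. There is one zero in the spectrum, matching the 1 component.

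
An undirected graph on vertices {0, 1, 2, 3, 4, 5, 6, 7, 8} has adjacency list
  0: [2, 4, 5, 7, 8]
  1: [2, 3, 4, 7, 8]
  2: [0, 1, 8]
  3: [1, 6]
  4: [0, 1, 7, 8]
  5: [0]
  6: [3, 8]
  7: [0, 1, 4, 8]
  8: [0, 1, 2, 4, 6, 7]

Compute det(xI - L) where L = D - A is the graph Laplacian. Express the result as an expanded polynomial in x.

With the vertex order [0, 1, 2, 3, 4, 5, 6, 7, 8], the degrees are [5, 5, 3, 2, 4, 1, 2, 4, 6], giving D = diag(5, 5, 3, 2, 4, 1, 2, 4, 6) and L = D - A. L has integer entries, so p(x) = det(xI - L) has integer coefficients. Expanding the determinant yields x^9 - 32x^8 + 428x^7 - 3104x^6 + 13240x^5 - 33664x^4 + 49188x^3 - 37152x^2 + 10935x. Since p(0) = det(-L) = 0, x divides p(x). There is one zero in the spectrum, matching the 1 component.

x^9 - 32x^8 + 428x^7 - 3104x^6 + 13240x^5 - 33664x^4 + 49188x^3 - 37152x^2 + 10935x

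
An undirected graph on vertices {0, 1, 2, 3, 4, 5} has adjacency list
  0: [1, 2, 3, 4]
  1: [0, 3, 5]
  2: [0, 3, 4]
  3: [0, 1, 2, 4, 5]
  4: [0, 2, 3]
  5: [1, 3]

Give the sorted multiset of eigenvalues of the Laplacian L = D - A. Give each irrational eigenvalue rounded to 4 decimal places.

[0, 1.5188, 3.3111, 4, 5.1701, 6]

Reading degrees in the order [0, 1, 2, 3, 4, 5] gives [4, 3, 3, 5, 3, 2]; set D = diag(4, 3, 3, 5, 3, 2) and form L = D - A. Diagonalising L (or applying a numerical eigensolver to the 6x6 matrix) gives the spectrum above. There is one zero in the spectrum, matching the 1 component.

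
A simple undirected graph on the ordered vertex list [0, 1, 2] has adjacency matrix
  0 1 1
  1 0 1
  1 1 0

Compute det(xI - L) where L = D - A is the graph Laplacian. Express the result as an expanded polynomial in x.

x^3 - 6x^2 + 9x

Reading degrees in the order [0, 1, 2] gives [2, 2, 2]; set D = diag(2, 2, 2) and form L = D - A. Computing det(xI - L) by cofactor expansion (or equivalently via sum-over-permutations) gives x^3 - 6x^2 + 9x. The constant term is 0 because L is singular (the all-ones vector lies in its kernel). There is one zero in the spectrum, matching the 1 component. The eigenvalues sum to 6, which equals trace(L) = 2|E|.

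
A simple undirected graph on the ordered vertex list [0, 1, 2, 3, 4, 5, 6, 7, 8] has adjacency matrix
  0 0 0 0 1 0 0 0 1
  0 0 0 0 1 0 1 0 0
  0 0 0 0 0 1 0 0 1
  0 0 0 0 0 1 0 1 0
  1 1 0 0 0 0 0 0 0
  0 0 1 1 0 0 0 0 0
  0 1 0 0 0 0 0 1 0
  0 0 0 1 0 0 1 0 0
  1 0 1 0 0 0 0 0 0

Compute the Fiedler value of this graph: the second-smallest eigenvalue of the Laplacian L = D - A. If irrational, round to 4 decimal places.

0.4679

Each diagonal entry of L is the vertex degree and each off-diagonal entry is -1 where an edge is present, 0 otherwise; in the order [0, 1, 2, 3, 4, 5, 6, 7, 8] the diagonal is [2, 2, 2, 2, 2, 2, 2, 2, 2]. Computing the eigenvalues of L and sorting gives [0, 0.4679, 0.4679, 1.6527, 1.6527, 3, 3, 3.8794, 3.8794]. The Fiedler value lambda_2 = 0.4679 is strictly positive, so the graph is connected.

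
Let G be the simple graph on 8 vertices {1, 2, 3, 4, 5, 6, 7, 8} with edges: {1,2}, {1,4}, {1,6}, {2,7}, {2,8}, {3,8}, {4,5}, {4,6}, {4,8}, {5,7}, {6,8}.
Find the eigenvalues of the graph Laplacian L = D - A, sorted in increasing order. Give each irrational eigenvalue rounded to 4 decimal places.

[0, 0.7543, 1.3025, 2.0844, 3.4649, 3.7088, 4.8213, 5.8638]

Reading degrees in the order [1, 2, 3, 4, 5, 6, 7, 8] gives [3, 3, 1, 4, 2, 3, 2, 4]; set D = diag(3, 3, 1, 4, 2, 3, 2, 4) and form L = D - A. L is symmetric positive semidefinite, so every eigenvalue is real and nonnegative. The single zero eigenvalue shows the graph is connected. The largest eigenvalue, 5.8638, is at most the vertex count 8.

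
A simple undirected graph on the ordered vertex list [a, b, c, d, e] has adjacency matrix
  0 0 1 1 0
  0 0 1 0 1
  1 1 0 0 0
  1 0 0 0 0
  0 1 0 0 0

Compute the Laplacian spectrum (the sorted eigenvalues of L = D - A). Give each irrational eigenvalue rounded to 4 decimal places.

[0, 0.3820, 1.3820, 2.6180, 3.6180]

Reading degrees in the order [a, b, c, d, e] gives [2, 2, 2, 1, 1]; set D = diag(2, 2, 2, 1, 1) and form L = D - A. L is symmetric positive semidefinite, so every eigenvalue is real and nonnegative. There is one zero in the spectrum, matching the 1 component.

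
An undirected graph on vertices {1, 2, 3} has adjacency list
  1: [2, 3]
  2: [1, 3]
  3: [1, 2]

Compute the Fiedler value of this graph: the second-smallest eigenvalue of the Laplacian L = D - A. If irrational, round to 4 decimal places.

With the vertex order [1, 2, 3], the degrees are [2, 2, 2], giving D = diag(2, 2, 2) and L = D - A. The sorted Laplacian eigenvalues are [0, 3, 3]; the algebraic connectivity is the second entry, 3. The eigenvalues sum to 6, which equals trace(L) = 2|E|.

3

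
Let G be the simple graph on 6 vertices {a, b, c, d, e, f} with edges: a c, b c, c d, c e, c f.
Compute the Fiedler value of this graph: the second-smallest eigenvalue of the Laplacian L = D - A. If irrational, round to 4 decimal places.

1

With the vertex order [a, b, c, d, e, f], the degrees are [1, 1, 5, 1, 1, 1], giving D = diag(1, 1, 5, 1, 1, 1) and L = D - A. The sorted Laplacian eigenvalues are [0, 1, 1, 1, 1, 6]; the algebraic connectivity is the second entry, 1. The eigenvalues sum to 10, which equals trace(L) = 2|E|.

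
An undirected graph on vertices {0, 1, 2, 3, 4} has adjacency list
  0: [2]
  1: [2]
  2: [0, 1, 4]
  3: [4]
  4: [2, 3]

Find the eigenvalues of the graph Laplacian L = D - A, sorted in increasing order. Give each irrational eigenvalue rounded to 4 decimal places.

Each diagonal entry of L is the vertex degree and each off-diagonal entry is -1 where an edge is present, 0 otherwise; in the order [0, 1, 2, 3, 4] the diagonal is [1, 1, 3, 1, 2]. Diagonalising L (or applying a numerical eigensolver to the 5x5 matrix) gives the spectrum above. By the matrix-tree theorem the graph has (1/5) * product of the nonzero eigenvalues = 1 spanning tree. The eigenvalues sum to 8, which equals trace(L) = 2|E|.

[0, 0.5188, 1, 2.3111, 4.1701]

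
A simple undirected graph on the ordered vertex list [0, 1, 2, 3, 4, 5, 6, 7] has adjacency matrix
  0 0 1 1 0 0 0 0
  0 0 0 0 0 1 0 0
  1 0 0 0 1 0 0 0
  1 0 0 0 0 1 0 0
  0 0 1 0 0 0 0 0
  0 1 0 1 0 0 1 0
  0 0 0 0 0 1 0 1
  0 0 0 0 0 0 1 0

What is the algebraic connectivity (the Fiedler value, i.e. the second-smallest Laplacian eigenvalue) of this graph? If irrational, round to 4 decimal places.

Each diagonal entry of L is the vertex degree and each off-diagonal entry is -1 where an edge is present, 0 otherwise; in the order [0, 1, 2, 3, 4, 5, 6, 7] the diagonal is [2, 1, 2, 2, 1, 3, 2, 1]. Computing the eigenvalues of L and sorting gives [0, 0.1864, 0.5858, 1, 2, 2.4707, 3.4142, 4.3429]. The Fiedler value lambda_2 = 0.1864 is strictly positive, so the graph is connected. There is one zero in the spectrum, matching the 1 component. The eigenvalues sum to 14, which equals trace(L) = 2|E|.

0.1864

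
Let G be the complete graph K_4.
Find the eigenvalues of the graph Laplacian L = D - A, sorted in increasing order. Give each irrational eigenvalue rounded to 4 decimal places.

The graph has 4 vertices and degree multiset [3, 3, 3, 3]; D is the diagonal matrix of degrees and L = D - A. L is symmetric positive semidefinite, so every eigenvalue is real and nonnegative. The single zero eigenvalue shows the graph is connected. The eigenvalues sum to 12, which equals trace(L) = 2|E|. By the matrix-tree theorem the graph has (1/4) * product of the nonzero eigenvalues = 16 spanning trees.

[0, 4, 4, 4]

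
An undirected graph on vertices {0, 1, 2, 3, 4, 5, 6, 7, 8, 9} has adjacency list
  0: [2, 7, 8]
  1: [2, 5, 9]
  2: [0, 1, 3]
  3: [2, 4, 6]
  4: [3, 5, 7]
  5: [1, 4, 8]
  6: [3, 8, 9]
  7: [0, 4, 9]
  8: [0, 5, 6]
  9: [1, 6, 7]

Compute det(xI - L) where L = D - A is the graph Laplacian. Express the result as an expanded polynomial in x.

x^10 - 30x^9 + 390x^8 - 2880x^7 + 13305x^6 - 39882x^5 + 77640x^4 - 94800x^3 + 66000x^2 - 20000x

Reading degrees in the order [0, 1, 2, 3, 4, 5, 6, 7, 8, 9] gives [3, 3, 3, 3, 3, 3, 3, 3, 3, 3]; set D = diag(3, 3, 3, 3, 3, 3, 3, 3, 3, 3) and form L = D - A. L has integer entries, so p(x) = det(xI - L) has integer coefficients. Expanding the determinant yields x^10 - 30x^9 + 390x^8 - 2880x^7 + 13305x^6 - 39882x^5 + 77640x^4 - 94800x^3 + 66000x^2 - 20000x. Since p(0) = det(-L) = 0, x divides p(x). The eigenvalues sum to 30, which equals trace(L) = 2|E|. By the matrix-tree theorem the graph has (1/10) * product of the nonzero eigenvalues = 2000 spanning trees.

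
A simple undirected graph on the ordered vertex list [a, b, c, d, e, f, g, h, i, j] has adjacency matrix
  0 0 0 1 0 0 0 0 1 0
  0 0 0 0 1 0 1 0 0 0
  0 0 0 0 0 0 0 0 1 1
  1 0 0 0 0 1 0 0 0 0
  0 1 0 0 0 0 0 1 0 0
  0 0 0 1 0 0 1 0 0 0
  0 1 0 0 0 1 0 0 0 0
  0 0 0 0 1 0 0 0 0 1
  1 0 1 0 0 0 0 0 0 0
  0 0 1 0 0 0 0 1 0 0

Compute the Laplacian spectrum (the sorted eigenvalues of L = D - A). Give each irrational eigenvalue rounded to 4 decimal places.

[0, 0.3820, 0.3820, 1.3820, 1.3820, 2.6180, 2.6180, 3.6180, 3.6180, 4]

Reading degrees in the order [a, b, c, d, e, f, g, h, i, j] gives [2, 2, 2, 2, 2, 2, 2, 2, 2, 2]; set D = diag(2, 2, 2, 2, 2, 2, 2, 2, 2, 2) and form L = D - A. The multiplicity of 0 as a Laplacian eigenvalue equals the number of connected components. There is one zero in the spectrum, matching the 1 component.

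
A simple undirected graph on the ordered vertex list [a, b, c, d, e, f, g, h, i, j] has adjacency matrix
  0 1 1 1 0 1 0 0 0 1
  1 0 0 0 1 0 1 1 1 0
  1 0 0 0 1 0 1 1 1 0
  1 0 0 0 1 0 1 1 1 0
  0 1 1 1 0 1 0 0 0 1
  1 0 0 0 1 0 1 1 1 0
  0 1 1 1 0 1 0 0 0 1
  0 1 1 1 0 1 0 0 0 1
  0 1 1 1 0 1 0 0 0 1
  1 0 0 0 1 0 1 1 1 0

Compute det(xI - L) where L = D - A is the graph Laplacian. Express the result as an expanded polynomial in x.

With the vertex order [a, b, c, d, e, f, g, h, i, j], the degrees are [5, 5, 5, 5, 5, 5, 5, 5, 5, 5], giving D = diag(5, 5, 5, 5, 5, 5, 5, 5, 5, 5) and L = D - A. Computing det(xI - L) by cofactor expansion (or equivalently via sum-over-permutations) gives x^10 - 50x^9 + 1100x^8 - 14000x^7 + 113750x^6 - 612500x^5 + 2187500x^4 - 5000000x^3 + 6640625x^2 - 3906250x. The constant term is 0 because L is singular (the all-ones vector lies in its kernel).

x^10 - 50x^9 + 1100x^8 - 14000x^7 + 113750x^6 - 612500x^5 + 2187500x^4 - 5000000x^3 + 6640625x^2 - 3906250x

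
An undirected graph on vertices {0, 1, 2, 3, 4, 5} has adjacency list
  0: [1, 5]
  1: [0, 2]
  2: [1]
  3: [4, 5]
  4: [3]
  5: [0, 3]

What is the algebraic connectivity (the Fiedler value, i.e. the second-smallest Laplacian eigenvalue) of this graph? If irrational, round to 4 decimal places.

0.2679

Each diagonal entry of L is the vertex degree and each off-diagonal entry is -1 where an edge is present, 0 otherwise; in the order [0, 1, 2, 3, 4, 5] the diagonal is [2, 2, 1, 2, 1, 2]. The smallest Laplacian eigenvalue is always 0. The next one, lambda_2 = 0.2679, measures how hard the graph is to disconnect: larger values mean better connectivity. There is one zero in the spectrum, matching the 1 component.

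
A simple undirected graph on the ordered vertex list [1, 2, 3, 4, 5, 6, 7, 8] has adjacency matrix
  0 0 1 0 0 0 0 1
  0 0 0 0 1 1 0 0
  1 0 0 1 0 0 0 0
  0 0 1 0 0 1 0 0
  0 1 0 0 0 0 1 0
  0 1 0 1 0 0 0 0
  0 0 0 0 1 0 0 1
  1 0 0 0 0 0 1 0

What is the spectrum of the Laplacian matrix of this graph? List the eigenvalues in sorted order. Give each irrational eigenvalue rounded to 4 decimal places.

[0, 0.5858, 0.5858, 2, 2, 3.4142, 3.4142, 4]

Reading degrees in the order [1, 2, 3, 4, 5, 6, 7, 8] gives [2, 2, 2, 2, 2, 2, 2, 2]; set D = diag(2, 2, 2, 2, 2, 2, 2, 2) and form L = D - A. Diagonalising L (or applying a numerical eigensolver to the 8x8 matrix) gives the spectrum above. The single zero eigenvalue shows the graph is connected.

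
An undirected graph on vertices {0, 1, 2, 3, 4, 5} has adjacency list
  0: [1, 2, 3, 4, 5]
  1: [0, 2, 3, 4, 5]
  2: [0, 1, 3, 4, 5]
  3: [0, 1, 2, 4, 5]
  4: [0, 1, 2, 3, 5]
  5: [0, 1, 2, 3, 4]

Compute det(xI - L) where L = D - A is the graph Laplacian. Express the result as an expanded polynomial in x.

x^6 - 30x^5 + 360x^4 - 2160x^3 + 6480x^2 - 7776x

With the vertex order [0, 1, 2, 3, 4, 5], the degrees are [5, 5, 5, 5, 5, 5], giving D = diag(5, 5, 5, 5, 5, 5) and L = D - A. Computing det(xI - L) by cofactor expansion (or equivalently via sum-over-permutations) gives x^6 - 30x^5 + 360x^4 - 2160x^3 + 6480x^2 - 7776x. The constant term is 0 because L is singular (the all-ones vector lies in its kernel).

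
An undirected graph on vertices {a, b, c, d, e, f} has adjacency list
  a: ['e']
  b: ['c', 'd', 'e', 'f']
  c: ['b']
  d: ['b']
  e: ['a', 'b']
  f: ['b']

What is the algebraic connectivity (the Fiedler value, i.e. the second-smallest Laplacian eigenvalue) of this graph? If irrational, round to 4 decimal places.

Reading degrees in the order [a, b, c, d, e, f] gives [1, 4, 1, 1, 2, 1]; set D = diag(1, 4, 1, 1, 2, 1) and form L = D - A. The sorted Laplacian eigenvalues are [0, 0.4859, 1, 1, 2.4280, 5.0861]; the algebraic connectivity is the second entry, 0.4859. The largest eigenvalue, 5.0861, is at most the vertex count 6. There is one zero in the spectrum, matching the 1 component.

0.4859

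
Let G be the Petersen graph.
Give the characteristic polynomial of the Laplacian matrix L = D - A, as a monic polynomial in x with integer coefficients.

The graph has 10 vertices and degree multiset [3, 3, 3, 3, 3, 3, 3, 3, 3, 3]; D is the diagonal matrix of degrees and L = D - A. The eigenvalues of L are [0, 2, 2, 2, 2, 2, 5, 5, 5, 5]; the characteristic polynomial is the product of (x - lambda_i), which multiplies out to x^10 - 30x^9 + 390x^8 - 2880x^7 + 13305x^6 - 39882x^5 + 77640x^4 - 94800x^3 + 66000x^2 - 20000x. Since p(0) = det(-L) = 0, x divides p(x). There is one zero in the spectrum, matching the 1 component.

x^10 - 30x^9 + 390x^8 - 2880x^7 + 13305x^6 - 39882x^5 + 77640x^4 - 94800x^3 + 66000x^2 - 20000x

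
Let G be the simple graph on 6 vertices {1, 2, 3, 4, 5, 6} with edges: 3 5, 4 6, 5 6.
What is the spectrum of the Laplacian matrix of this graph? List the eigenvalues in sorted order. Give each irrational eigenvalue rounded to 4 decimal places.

With the vertex order [1, 2, 3, 4, 5, 6], the degrees are [0, 0, 1, 1, 2, 2], giving D = diag(0, 0, 1, 1, 2, 2) and L = D - A. L is symmetric positive semidefinite, so every eigenvalue is real and nonnegative. The 3 zero eigenvalues correspond to the 3 connected components.

[0, 0, 0, 0.5858, 2, 3.4142]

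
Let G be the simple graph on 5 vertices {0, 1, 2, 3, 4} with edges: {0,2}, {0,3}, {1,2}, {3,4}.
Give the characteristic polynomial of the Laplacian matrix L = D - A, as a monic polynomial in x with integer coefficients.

x^5 - 8x^4 + 21x^3 - 20x^2 + 5x

Reading degrees in the order [0, 1, 2, 3, 4] gives [2, 1, 2, 2, 1]; set D = diag(2, 1, 2, 2, 1) and form L = D - A. Computing det(xI - L) by cofactor expansion (or equivalently via sum-over-permutations) gives x^5 - 8x^4 + 21x^3 - 20x^2 + 5x. The coefficient of x^4 equals -trace(L) = -8, matching the sum of degrees. The eigenvalues sum to 8, which equals trace(L) = 2|E|. There is one zero in the spectrum, matching the 1 component.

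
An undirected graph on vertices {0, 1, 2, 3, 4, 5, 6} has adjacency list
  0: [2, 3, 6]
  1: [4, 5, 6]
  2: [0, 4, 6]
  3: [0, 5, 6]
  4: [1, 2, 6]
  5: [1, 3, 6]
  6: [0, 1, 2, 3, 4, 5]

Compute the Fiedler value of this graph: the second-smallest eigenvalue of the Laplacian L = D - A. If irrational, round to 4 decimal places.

With the vertex order [0, 1, 2, 3, 4, 5, 6], the degrees are [3, 3, 3, 3, 3, 3, 6], giving D = diag(3, 3, 3, 3, 3, 3, 6) and L = D - A. The sorted Laplacian eigenvalues are [0, 2, 2, 4, 4, 5, 7]; the algebraic connectivity is the second entry, 2.

2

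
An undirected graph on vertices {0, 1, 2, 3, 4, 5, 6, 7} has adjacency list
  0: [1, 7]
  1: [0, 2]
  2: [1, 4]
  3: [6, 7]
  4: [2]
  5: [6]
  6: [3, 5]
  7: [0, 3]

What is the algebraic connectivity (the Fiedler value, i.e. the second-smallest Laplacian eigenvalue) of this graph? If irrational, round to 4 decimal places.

Reading degrees in the order [0, 1, 2, 3, 4, 5, 6, 7] gives [2, 2, 2, 2, 1, 1, 2, 2]; set D = diag(2, 2, 2, 2, 1, 1, 2, 2) and form L = D - A. The smallest Laplacian eigenvalue is always 0. The next one, lambda_2 = 0.1522, measures how hard the graph is to disconnect: larger values mean better connectivity. By the matrix-tree theorem the graph has (1/8) * product of the nonzero eigenvalues = 1 spanning tree.

0.1522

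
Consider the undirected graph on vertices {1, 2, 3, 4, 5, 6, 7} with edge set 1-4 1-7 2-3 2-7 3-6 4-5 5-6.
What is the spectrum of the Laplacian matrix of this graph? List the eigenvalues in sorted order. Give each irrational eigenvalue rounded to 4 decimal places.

[0, 0.7530, 0.7530, 2.4450, 2.4450, 3.8019, 3.8019]

Reading degrees in the order [1, 2, 3, 4, 5, 6, 7] gives [2, 2, 2, 2, 2, 2, 2]; set D = diag(2, 2, 2, 2, 2, 2, 2) and form L = D - A. Diagonalising L (or applying a numerical eigensolver to the 7x7 matrix) gives the spectrum above.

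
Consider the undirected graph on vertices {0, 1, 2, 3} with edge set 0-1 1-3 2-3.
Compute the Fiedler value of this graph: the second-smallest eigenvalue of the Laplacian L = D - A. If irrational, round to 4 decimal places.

0.5858

Reading degrees in the order [0, 1, 2, 3] gives [1, 2, 1, 2]; set D = diag(1, 2, 1, 2) and form L = D - A. The smallest Laplacian eigenvalue is always 0. The next one, lambda_2 = 0.5858, measures how hard the graph is to disconnect: larger values mean better connectivity. The largest eigenvalue, 3.4142, is at most the vertex count 4. There is one zero in the spectrum, matching the 1 component.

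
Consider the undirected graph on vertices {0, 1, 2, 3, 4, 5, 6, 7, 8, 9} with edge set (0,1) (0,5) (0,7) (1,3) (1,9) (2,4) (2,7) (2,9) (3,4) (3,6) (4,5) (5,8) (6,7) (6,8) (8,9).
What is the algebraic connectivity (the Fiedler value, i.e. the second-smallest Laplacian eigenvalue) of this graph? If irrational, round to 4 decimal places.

2

With the vertex order [0, 1, 2, 3, 4, 5, 6, 7, 8, 9], the degrees are [3, 3, 3, 3, 3, 3, 3, 3, 3, 3], giving D = diag(3, 3, 3, 3, 3, 3, 3, 3, 3, 3) and L = D - A. Computing the eigenvalues of L and sorting gives [0, 2, 2, 2, 2, 2, 5, 5, 5, 5]. The Fiedler value lambda_2 = 2 is strictly positive, so the graph is connected. By the matrix-tree theorem the graph has (1/10) * product of the nonzero eigenvalues = 2000 spanning trees.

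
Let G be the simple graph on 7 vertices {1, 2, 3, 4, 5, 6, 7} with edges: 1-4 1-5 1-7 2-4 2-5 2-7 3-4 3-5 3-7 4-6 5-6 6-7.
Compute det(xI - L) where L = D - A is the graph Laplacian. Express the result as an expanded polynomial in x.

x^7 - 24x^6 + 234x^5 - 1192x^4 + 3357x^3 - 4968x^2 + 3024x

With the vertex order [1, 2, 3, 4, 5, 6, 7], the degrees are [3, 3, 3, 4, 4, 3, 4], giving D = diag(3, 3, 3, 4, 4, 3, 4) and L = D - A. L has integer entries, so p(x) = det(xI - L) has integer coefficients. Expanding the determinant yields x^7 - 24x^6 + 234x^5 - 1192x^4 + 3357x^3 - 4968x^2 + 3024x. The constant term is 0 because L is singular (the all-ones vector lies in its kernel).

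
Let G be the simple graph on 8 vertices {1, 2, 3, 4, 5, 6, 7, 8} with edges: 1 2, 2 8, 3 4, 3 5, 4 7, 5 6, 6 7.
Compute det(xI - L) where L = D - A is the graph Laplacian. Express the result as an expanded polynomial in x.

x^8 - 14x^7 + 78x^6 - 220x^5 + 330x^4 - 250x^3 + 75x^2

Each diagonal entry of L is the vertex degree and each off-diagonal entry is -1 where an edge is present, 0 otherwise; in the order [1, 2, 3, 4, 5, 6, 7, 8] the diagonal is [1, 2, 2, 2, 2, 2, 2, 1]. Computing det(xI - L) by cofactor expansion (or equivalently via sum-over-permutations) gives x^8 - 14x^7 + 78x^6 - 220x^5 + 330x^4 - 250x^3 + 75x^2. The coefficient of x^7 equals -trace(L) = -14, matching the sum of degrees.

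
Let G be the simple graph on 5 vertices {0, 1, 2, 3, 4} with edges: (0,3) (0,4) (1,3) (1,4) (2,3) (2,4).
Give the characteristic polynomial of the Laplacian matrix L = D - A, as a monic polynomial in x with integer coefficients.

Each diagonal entry of L is the vertex degree and each off-diagonal entry is -1 where an edge is present, 0 otherwise; in the order [0, 1, 2, 3, 4] the diagonal is [2, 2, 2, 3, 3]. Computing det(xI - L) by cofactor expansion (or equivalently via sum-over-permutations) gives x^5 - 12x^4 + 51x^3 - 92x^2 + 60x. The coefficient of x^4 equals -trace(L) = -12, matching the sum of degrees. The largest eigenvalue, 5, is at most the vertex count 5. By the matrix-tree theorem the graph has (1/5) * product of the nonzero eigenvalues = 12 spanning trees.

x^5 - 12x^4 + 51x^3 - 92x^2 + 60x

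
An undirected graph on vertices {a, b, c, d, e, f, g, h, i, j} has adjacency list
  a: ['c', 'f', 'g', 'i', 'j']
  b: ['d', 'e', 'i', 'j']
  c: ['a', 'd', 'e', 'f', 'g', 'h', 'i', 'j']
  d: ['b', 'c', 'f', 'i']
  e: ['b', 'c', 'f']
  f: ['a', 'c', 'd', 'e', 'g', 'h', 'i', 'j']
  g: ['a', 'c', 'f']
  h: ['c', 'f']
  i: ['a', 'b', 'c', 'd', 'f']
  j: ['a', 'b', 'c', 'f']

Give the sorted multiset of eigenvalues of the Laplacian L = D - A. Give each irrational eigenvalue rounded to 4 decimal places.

Reading degrees in the order [a, b, c, d, e, f, g, h, i, j] gives [5, 4, 8, 4, 3, 8, 3, 2, 5, 4]; set D = diag(5, 4, 8, 4, 3, 8, 3, 2, 5, 4) and form L = D - A. L is symmetric positive semidefinite, so every eigenvalue is real and nonnegative. The single zero eigenvalue shows the graph is connected. There is one zero in the spectrum, matching the 1 component.

[0, 1.9015, 2.4029, 3.1009, 3.6815, 4.7130, 5.2412, 6.6730, 9, 9.2860]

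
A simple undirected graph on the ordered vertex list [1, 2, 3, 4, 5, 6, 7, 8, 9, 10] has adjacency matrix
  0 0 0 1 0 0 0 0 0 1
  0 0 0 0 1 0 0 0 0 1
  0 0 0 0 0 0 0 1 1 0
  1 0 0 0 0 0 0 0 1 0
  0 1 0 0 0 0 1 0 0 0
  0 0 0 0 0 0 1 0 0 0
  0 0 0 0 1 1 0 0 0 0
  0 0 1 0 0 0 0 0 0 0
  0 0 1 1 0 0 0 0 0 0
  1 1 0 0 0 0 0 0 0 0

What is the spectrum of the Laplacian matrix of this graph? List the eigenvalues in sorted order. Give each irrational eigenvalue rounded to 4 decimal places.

[0, 0.0979, 0.3820, 0.8244, 1.3820, 2, 2.6180, 3.1756, 3.6180, 3.9021]

Reading degrees in the order [1, 2, 3, 4, 5, 6, 7, 8, 9, 10] gives [2, 2, 2, 2, 2, 1, 2, 1, 2, 2]; set D = diag(2, 2, 2, 2, 2, 1, 2, 1, 2, 2) and form L = D - A. The multiplicity of 0 as a Laplacian eigenvalue equals the number of connected components. The single zero eigenvalue shows the graph is connected.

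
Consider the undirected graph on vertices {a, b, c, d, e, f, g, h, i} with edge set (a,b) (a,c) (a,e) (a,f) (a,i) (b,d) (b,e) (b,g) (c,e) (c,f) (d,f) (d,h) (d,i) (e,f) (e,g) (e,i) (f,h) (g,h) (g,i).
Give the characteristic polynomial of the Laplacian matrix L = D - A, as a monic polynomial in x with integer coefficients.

Each diagonal entry of L is the vertex degree and each off-diagonal entry is -1 where an edge is present, 0 otherwise; in the order [a, b, c, d, e, f, g, h, i] the diagonal is [5, 4, 3, 4, 6, 5, 4, 3, 4]. L has integer entries, so p(x) = det(xI - L) has integer coefficients. Expanding the determinant yields x^9 - 38x^8 + 619x^7 - 5640x^6 + 31407x^5 - 109338x^4 + 232126x^3 - 274438x^2 + 138168x. The constant term is 0 because L is singular (the all-ones vector lies in its kernel). The eigenvalues sum to 38, which equals trace(L) = 2|E|.

x^9 - 38x^8 + 619x^7 - 5640x^6 + 31407x^5 - 109338x^4 + 232126x^3 - 274438x^2 + 138168x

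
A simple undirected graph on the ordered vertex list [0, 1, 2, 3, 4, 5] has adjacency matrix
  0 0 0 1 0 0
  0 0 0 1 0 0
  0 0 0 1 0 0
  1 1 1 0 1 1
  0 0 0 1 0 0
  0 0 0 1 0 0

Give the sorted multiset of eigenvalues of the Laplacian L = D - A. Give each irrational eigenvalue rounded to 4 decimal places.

With the vertex order [0, 1, 2, 3, 4, 5], the degrees are [1, 1, 1, 5, 1, 1], giving D = diag(1, 1, 1, 5, 1, 1) and L = D - A. Diagonalising L (or applying a numerical eigensolver to the 6x6 matrix) gives the spectrum above. The single zero eigenvalue shows the graph is connected. The largest eigenvalue, 6, is at most the vertex count 6. The eigenvalues sum to 10, which equals trace(L) = 2|E|.

[0, 1, 1, 1, 1, 6]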